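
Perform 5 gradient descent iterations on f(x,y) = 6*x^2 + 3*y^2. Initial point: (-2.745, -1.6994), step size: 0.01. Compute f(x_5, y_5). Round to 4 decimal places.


Gradient descent on f(x,y) = 6*x^2 + 3*y^2.
Starting point: (-2.745, -1.6994), alpha = 0.01
Step 1: grad_x = 2*6*-2.745 = -32.94, grad_y = 2*3*-1.6994 = -10.1964
  x_1 = -2.745 - 0.01*-32.94 = -2.4156
  y_1 = -1.6994 - 0.01*-10.1964 = -1.5974
Step 2: grad_x = 2*6*-2.4156 = -28.9872, grad_y = 2*3*-1.5974 = -9.5846
  x_2 = -2.4156 - 0.01*-28.9872 = -2.1257
  y_2 = -1.5974 - 0.01*-9.5846 = -1.5016
Step 3: grad_x = 2*6*-2.1257 = -25.5087, grad_y = 2*3*-1.5016 = -9.0095
  x_3 = -2.1257 - 0.01*-25.5087 = -1.8706
  y_3 = -1.5016 - 0.01*-9.0095 = -1.4115
Step 4: grad_x = 2*6*-1.8706 = -22.4477, grad_y = 2*3*-1.4115 = -8.469
  x_4 = -1.8706 - 0.01*-22.4477 = -1.6462
  y_4 = -1.4115 - 0.01*-8.469 = -1.3268
Step 5: grad_x = 2*6*-1.6462 = -19.754, grad_y = 2*3*-1.3268 = -7.9608
  x_5 = -1.6462 - 0.01*-19.754 = -1.4486
  y_5 = -1.3268 - 0.01*-7.9608 = -1.2472
f(-1.4486, -1.2472) = 6*(-1.4486)^2 + 3*(-1.2472)^2 = 17.2576


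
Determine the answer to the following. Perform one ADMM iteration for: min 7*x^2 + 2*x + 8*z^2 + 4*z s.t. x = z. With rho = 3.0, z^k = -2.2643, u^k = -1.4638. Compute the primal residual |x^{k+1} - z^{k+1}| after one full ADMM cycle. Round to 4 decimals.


ADMM iteration with rho = 3.0, z^k = -2.2643, u^k = -1.4638
Step 1: x-update.
Minimize 7*x^2 + 2*x + (3.0/2)*(x + 2.2643 - 1.4638)^2
FOC: (2*7 + 3.0)*x = -2 + 3.0*(-2.2643 + 1.4638)
x^{k+1} = -0.2589
Step 2: z-update.
Minimize 8*z^2 + 4*z + (3.0/2)*(-0.2589 - z - 1.4638)^2
FOC: (2*8 + 3.0)*z = -4 + 3.0*(-0.2589 - 1.4638)
z^{k+1} = -0.4825
Step 3: u-update.
u^{k+1} = -1.4638 - 0.2589 + 0.4825 = -1.2402
Step 4: Primal residual = |-0.2589 + 0.4825| = 0.2236


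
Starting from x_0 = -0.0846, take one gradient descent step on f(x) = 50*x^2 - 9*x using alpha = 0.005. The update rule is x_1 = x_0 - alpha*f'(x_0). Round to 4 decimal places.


We compute the gradient at x_0 and apply the update.
f'(x) = 100*x - 9
f'(-0.0846) = 100*-0.0846 - 9 = -17.46
x_1 = -0.0846 - 0.005*-17.46 = 0.0027


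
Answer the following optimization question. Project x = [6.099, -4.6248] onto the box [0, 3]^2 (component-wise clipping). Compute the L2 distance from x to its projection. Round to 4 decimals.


Project each component onto [0, 3].
clip(6.099) = 3.0, clip(-4.6248) = 0.0
Projection = [3.0, 0.0]
Squared diffs: [9.6038, 21.3888]
Distance = sqrt(30.9926) = 5.5671


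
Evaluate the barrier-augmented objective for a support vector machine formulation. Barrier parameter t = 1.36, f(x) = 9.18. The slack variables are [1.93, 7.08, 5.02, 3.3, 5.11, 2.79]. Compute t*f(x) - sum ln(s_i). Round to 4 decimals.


Step 1: Compute log-barrier.
ln values: [0.6575, 1.9573, 1.6134, 1.1939, 1.6312, 1.026]
phi = -(0.6575 + 1.9573 + 1.6134 + 1.1939 + 1.6312 + 1.026) = -8.0794
Step 2: Compute augmented objective.
t*f(x) = 1.36*9.18 = 12.4848
Total = 12.4848 - 8.0794 = 4.4054


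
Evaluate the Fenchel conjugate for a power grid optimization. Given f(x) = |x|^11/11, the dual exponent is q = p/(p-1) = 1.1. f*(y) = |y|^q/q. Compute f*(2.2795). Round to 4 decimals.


The conjugate exponent q satisfies 1/p + 1/q = 1.
p = 11, so q = 11/(11 - 1) = 1.1
|y|^q = 2.2795^1.1 = 2.4753
f*(2.2795) = 2.4753 / 1.1 = 2.2503


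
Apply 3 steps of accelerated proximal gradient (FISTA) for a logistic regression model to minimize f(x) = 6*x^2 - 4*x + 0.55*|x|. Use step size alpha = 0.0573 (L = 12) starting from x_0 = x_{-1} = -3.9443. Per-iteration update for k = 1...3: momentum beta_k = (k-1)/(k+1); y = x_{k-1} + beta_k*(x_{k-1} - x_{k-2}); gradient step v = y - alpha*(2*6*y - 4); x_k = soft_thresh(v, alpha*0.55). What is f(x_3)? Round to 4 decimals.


FISTA on f(x) = 6*x^2 - 4*x + 0.55*|x|
L = 12, alpha = 0.0573
Iteration 1: beta = 0.0, y = -3.9443 + 0.0*(-3.9443 + 3.9443) = -3.9443
  grad(y) = -51.3316, v = y - alpha*grad = -1.003
  prox(v) = soft_thresh(-1.003, 0.0315) = -0.9715
Iteration 2: beta = 0.3333, y = -0.9715 + 0.3333*(-0.9715 + 3.9443) = 0.0195
  grad(y) = -3.7665, v = y - alpha*grad = 0.2353
  prox(v) = soft_thresh(0.2353, 0.0315) = 0.2038
Iteration 3: beta = 0.5, y = 0.2038 + 0.5*(0.2038 + 0.9715) = 0.7914
  grad(y) = 5.4966, v = y - alpha*grad = 0.4764
  prox(v) = soft_thresh(0.4764, 0.0315) = 0.4449
f(x_3) = 6*0.4449^2 - 4*0.4449 + 0.55*|0.4449| = -0.3473


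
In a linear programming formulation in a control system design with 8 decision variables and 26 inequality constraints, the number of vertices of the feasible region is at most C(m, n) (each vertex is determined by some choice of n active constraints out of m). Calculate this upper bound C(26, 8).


Each vertex corresponds to some choice of n active constraints out of m, so the number of vertices is at most C(m, n) = m! / (n!(m-n)!).
m = 26, n = 8
Numerator: 26 * 25 * 24 * 23 * 22 * 21 * 20 * 19
Denominator: 8! = 40320
C(26, 8) = 1562275


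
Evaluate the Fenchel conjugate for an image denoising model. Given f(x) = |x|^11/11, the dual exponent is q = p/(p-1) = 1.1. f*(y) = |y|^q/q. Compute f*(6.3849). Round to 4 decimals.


The conjugate exponent q satisfies 1/p + 1/q = 1.
p = 11, so q = 11/(11 - 1) = 1.1
|y|^q = 6.3849^1.1 = 7.6855
f*(6.3849) = 7.6855 / 1.1 = 6.9868


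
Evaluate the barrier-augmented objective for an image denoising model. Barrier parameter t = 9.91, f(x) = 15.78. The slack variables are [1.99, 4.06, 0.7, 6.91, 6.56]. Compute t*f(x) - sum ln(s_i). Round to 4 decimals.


Step 1: Compute log-barrier.
ln values: [0.6881, 1.4012, -0.3567, 1.933, 1.881]
phi = -(0.6881 + 1.4012 - 0.3567 + 1.933 + 1.881) = -5.5466
Step 2: Compute augmented objective.
t*f(x) = 9.91*15.78 = 156.3798
Total = 156.3798 - 5.5466 = 150.8332


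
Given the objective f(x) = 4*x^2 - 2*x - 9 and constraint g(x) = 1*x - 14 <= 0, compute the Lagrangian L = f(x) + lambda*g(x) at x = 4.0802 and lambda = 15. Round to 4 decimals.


Step 1: Evaluate f(x).
f(4.0802) = 4*4.0802^2 - 2*4.0802 - 9 = 49.4317
Step 2: Evaluate g(x).
g(4.0802) = 1*4.0802 - 14 = -9.9198
Step 3: Compute Lagrangian.
L = 49.4317 + 15*-9.9198 = -99.3653


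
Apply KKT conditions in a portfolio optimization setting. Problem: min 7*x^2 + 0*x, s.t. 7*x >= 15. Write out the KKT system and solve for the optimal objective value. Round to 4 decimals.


Step 1: Try lambda = 0 (constraint inactive).
x_unc = 0/(2*7) = 0.0
Check: 7*0.0 = 0.0 < 15 -- violated!
Step 2: Constraint must be active: 7*x = 15
x* = 15/7 = 2.1429 (rounded; the exact value 15/7 is used below)
lambda = (2*7*(15/7) + 0)/7 = 4.2857
Step 3: Compute optimal value.
f(x*) = 7*(15/7)^2 + 0*(15/7) = 32.1429


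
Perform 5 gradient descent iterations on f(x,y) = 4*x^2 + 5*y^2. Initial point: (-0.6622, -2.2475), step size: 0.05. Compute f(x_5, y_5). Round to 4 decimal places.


Gradient descent on f(x,y) = 4*x^2 + 5*y^2.
Starting point: (-0.6622, -2.2475), alpha = 0.05
Step 1: grad_x = 2*4*-0.6622 = -5.2976, grad_y = 2*5*-2.2475 = -22.475
  x_1 = -0.6622 - 0.05*-5.2976 = -0.3973
  y_1 = -2.2475 - 0.05*-22.475 = -1.1238
Step 2: grad_x = 2*4*-0.3973 = -3.1786, grad_y = 2*5*-1.1238 = -11.2375
  x_2 = -0.3973 - 0.05*-3.1786 = -0.2384
  y_2 = -1.1238 - 0.05*-11.2375 = -0.5619
Step 3: grad_x = 2*4*-0.2384 = -1.9071, grad_y = 2*5*-0.5619 = -5.6188
  x_3 = -0.2384 - 0.05*-1.9071 = -0.143
  y_3 = -0.5619 - 0.05*-5.6188 = -0.2809
Step 4: grad_x = 2*4*-0.143 = -1.1443, grad_y = 2*5*-0.2809 = -2.8094
  x_4 = -0.143 - 0.05*-1.1443 = -0.0858
  y_4 = -0.2809 - 0.05*-2.8094 = -0.1405
Step 5: grad_x = 2*4*-0.0858 = -0.6866, grad_y = 2*5*-0.1405 = -1.4047
  x_5 = -0.0858 - 0.05*-0.6866 = -0.0515
  y_5 = -0.1405 - 0.05*-1.4047 = -0.0702
f(-0.0515, -0.0702) = 4*(-0.0515)^2 + 5*(-0.0702)^2 = 0.0353


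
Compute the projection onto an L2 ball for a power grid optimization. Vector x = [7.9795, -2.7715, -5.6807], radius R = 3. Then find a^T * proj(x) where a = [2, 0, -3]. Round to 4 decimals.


Step 1: Compute ||x|| (intermediates to 6 decimals).
||x|| = sqrt(7.9795^2 + (-2.7715)^2 + (-5.6807)^2) = 10.179587
Step 2: Project.
Since ||x|| > R, scale = R/||x|| = 3/10.179587 = 0.294707, proj(x) = scale * x
proj(x) = [2.351615, -0.81678, -1.674142]
Step 3: Dot product.
a^T * proj(x) = 2*2.351615 + 0*(-0.81678) - 3*(-1.674142) = 9.7257


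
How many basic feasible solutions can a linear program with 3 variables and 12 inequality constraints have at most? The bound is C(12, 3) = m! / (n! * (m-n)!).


Each vertex corresponds to some choice of n active constraints out of m, so the number of vertices is at most C(m, n) = m! / (n!(m-n)!).
m = 12, n = 3
Numerator: 12 * 11 * 10
Denominator: 3! = 6
C(12, 3) = 220


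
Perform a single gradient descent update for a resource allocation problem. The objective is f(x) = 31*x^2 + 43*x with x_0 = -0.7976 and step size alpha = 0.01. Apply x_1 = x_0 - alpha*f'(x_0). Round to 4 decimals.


We compute the gradient at x_0 and apply the update.
f'(x) = 62*x + 43
f'(-0.7976) = 62*-0.7976 + 43 = -6.4512
x_1 = -0.7976 - 0.01*-6.4512 = -0.7331


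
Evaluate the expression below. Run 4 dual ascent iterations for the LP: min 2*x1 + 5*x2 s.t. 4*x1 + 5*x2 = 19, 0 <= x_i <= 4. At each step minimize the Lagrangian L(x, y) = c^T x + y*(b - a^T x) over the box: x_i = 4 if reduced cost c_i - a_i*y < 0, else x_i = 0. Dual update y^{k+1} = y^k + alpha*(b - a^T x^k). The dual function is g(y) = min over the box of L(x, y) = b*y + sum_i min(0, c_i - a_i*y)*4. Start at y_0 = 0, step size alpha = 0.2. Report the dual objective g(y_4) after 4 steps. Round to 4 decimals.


Dual ascent for LP: min 2*x1 + 5*x2, 4*x1 + 5*x2 = 19, 0 <= x_i <= 4
Step 1: y^k = 0.0, reduced costs: (2.0, 5.0)
  x^k = (0.0, 0.0), subgradient = b - a^T x = 19.0
  y^{k+1} = 0.0 + 0.2*19.0 = 3.8
Step 2: y^k = 3.8, reduced costs: (-13.2, -14.0)
  x^k = (4.0, 4.0), subgradient = b - a^T x = -17.0
  y^{k+1} = 3.8 + 0.2*-17.0 = 0.4
Step 3: y^k = 0.4, reduced costs: (0.4, 3.0)
  x^k = (0.0, 0.0), subgradient = b - a^T x = 19.0
  y^{k+1} = 0.4 + 0.2*19.0 = 4.2
Step 4: y^k = 4.2, reduced costs: (-14.8, -16.0)
  x^k = (4.0, 4.0), subgradient = b - a^T x = -17.0
  y^{k+1} = 4.2 + 0.2*-17.0 = 0.8
Dual objective at y_4 = 0.8: reduced costs (-1.2, 1.0), box minimizer x = (4.0, 0.0)
g(y_4) = b*y + (c1 - a1*y)*x1 + (c2 - a2*y)*x2 = 19*0.8 + (-1.2)*4.0 + 1.0*0.0 = 15.2 - 4.8 + 0.0 = 10.4


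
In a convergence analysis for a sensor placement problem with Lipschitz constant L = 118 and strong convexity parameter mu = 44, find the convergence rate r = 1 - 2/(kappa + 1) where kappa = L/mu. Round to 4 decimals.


Step 1: Compute the condition number.
kappa = L/mu = 118/44 = 2.6818
Step 2: Compute the convergence rate.
r = 1 - 2/(kappa + 1) = 1 - 2*mu/(L + mu) = (L - mu)/(L + mu) = 74/162 = 0.4568


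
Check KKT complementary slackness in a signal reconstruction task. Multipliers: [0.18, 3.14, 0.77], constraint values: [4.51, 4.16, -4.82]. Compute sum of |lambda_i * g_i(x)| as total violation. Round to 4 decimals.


KKT complementary slackness check:
lambda_1 * g_1 = 0.18 * 4.51 = 0.8118
lambda_2 * g_2 = 3.14 * 4.16 = 13.0624
lambda_3 * g_3 = 0.77 * -4.82 = -3.7114
Total violation = 0.8118 + 13.0624 + 3.7114 = 17.5856


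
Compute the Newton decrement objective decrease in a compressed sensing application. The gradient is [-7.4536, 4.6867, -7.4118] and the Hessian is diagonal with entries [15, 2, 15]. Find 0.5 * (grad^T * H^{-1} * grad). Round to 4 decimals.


Step 1: H is diagonal, so H^(-1) * g = [-0.4969, 2.3434, -0.4941].
Step 2: g^T H^(-1) g = sum_i g_i^2 / H_ii
  = (-7.4536)^2/15 + (4.6867)^2/2 + (-7.4118)^2/15
  = 3.7037 + 10.9826 + 3.6623 = 18.3486
Step 3: Objective decrease = 0.5 * g^T H^(-1) g = 9.1743


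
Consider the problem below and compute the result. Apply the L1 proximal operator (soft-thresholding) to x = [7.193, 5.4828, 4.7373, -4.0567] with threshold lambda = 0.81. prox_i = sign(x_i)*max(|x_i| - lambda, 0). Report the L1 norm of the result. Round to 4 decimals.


Soft-thresholding with lambda = 0.81:
prox(7.193) = sign(7.193)*max(|7.193| - 0.81, 0) = 6.383
prox(5.4828) = sign(5.4828)*max(|5.4828| - 0.81, 0) = 4.6728
prox(4.7373) = sign(4.7373)*max(|4.7373| - 0.81, 0) = 3.9273
prox(-4.0567) = sign(-4.0567)*max(|-4.0567| - 0.81, 0) = -3.2467
prox(x) = [6.383, 4.6728, 3.9273, -3.2467]
||prox(x)||_1 = 6.383 + 4.6728 + 3.9273 + 3.2467 = 18.2298


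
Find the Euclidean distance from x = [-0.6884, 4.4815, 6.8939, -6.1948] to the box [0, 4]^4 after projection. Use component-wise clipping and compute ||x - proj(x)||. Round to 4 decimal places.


Project each component onto [0, 4].
clip(-0.6884) = 0.0, clip(4.4815) = 4.0, clip(6.8939) = 4.0, clip(-6.1948) = 0.0
Projection = [0.0, 4.0, 4.0, 0.0]
Squared diffs: [0.4739, 0.2318, 8.3747, 38.3755]
Distance = sqrt(47.4559) = 6.8888


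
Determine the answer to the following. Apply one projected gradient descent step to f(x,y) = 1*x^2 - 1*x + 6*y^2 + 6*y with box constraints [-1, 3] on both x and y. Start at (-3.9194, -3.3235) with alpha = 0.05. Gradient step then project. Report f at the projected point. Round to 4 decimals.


Step 1: Compute gradient at (-3.9194, -3.3235).
grad_x = 2*1*-3.9194 - 1 = -8.8388
grad_y = 2*6*-3.3235 + 6 = -33.882
Step 2: Gradient step.
x_raw = -3.9194 - 0.05*-8.8388 = -3.4775
y_raw = -3.3235 - 0.05*-33.882 = -1.6294
Step 3: Project onto [-1, 3].
x_proj = clip(-3.4775) = -1.0
y_proj = clip(-1.6294) = -1.0
Step 4: Evaluate f.
f(-1.0, -1.0) = 2.0


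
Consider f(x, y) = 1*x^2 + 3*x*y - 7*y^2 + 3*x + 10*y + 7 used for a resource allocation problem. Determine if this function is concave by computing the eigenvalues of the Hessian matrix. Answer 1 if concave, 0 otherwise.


The Hessian of f(x,y) = 1*x^2 + 3*x*y - 7*y^2 + 3*x + 10*y + 7 is:
H = [[2, 3], [3, -14]]
Trace = 2 - 14 = -12
Determinant = 2*-14 - (3)^2 = -37
Discriminant = (-12)^2 - 4*-37 = 292.0
Eigenvalues: lambda_1 = -14.544, lambda_2 = 2.544
The function is not concave.

0


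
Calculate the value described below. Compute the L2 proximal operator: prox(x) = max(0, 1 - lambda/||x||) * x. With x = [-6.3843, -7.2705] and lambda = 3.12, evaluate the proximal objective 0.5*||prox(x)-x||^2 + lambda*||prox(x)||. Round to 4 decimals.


Step 1: Compute ||x||.
||x|| = 9.6757
Step 2: Compute scaling factor.
scale = max(0, 1 - 3.12/9.6757) = 0.6775
Step 3: prox(x) = [-4.3256, -4.9261]
||prox(x)|| = 6.5557
Step 4: Proximal objective.
0.5*||prox-x||^2 = 4.8672
lambda*||prox|| = 20.4538
Total = 25.321


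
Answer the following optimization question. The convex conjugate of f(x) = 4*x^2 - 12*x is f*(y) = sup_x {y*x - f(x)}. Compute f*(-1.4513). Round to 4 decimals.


f*(y) = sup_x {y*x - a*x^2 - b*x} = sup_x {(y-b)*x - a*x^2}
FOC: (y - b) - 2a*x = 0 => x* = (y - b)/(2a)
x* = (-1.4513 + 12)/(2*4) = 1.3186
f*(-1.4513) = (y-b)^2/(4a) = (-1.4513 + 12)^2/(4*4)
= 111.2751/16 = 6.9547


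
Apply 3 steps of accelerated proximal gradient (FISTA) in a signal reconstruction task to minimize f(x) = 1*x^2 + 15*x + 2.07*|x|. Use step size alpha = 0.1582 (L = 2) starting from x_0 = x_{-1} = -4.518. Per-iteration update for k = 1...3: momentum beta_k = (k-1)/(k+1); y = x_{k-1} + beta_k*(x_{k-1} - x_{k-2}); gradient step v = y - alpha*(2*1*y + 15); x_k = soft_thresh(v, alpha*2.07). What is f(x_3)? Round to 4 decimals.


FISTA on f(x) = 1*x^2 + 15*x + 2.07*|x|
L = 2, alpha = 0.1582
Iteration 1: beta = 0.0, y = -4.518 + 0.0*(-4.518 + 4.518) = -4.518
  grad(y) = 5.964, v = y - alpha*grad = -5.4615
  prox(v) = soft_thresh(-5.4615, 0.3275) = -5.134
Iteration 2: beta = 0.3333, y = -5.134 + 0.3333*(-5.134 + 4.518) = -5.3394
  grad(y) = 4.3213, v = y - alpha*grad = -6.023
  prox(v) = soft_thresh(-6.023, 0.3275) = -5.6955
Iteration 3: beta = 0.5, y = -5.6955 + 0.5*(-5.6955 + 5.134) = -5.9763
  grad(y) = 3.0475, v = y - alpha*grad = -6.4584
  prox(v) = soft_thresh(-6.4584, 0.3275) = -6.1309
f(x_3) = 1*(-6.1309)^2 + 15*(-6.1309) + 2.07*|-6.1309| = -41.6846


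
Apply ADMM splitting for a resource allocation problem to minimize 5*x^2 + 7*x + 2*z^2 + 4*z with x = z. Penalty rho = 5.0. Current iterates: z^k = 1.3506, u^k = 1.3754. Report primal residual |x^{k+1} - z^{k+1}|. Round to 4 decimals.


ADMM iteration with rho = 5.0, z^k = 1.3506, u^k = 1.3754
Step 1: x-update.
Minimize 5*x^2 + 7*x + (5.0/2)*(x - 1.3506 + 1.3754)^2
FOC: (2*5 + 5.0)*x = -7 + 5.0*(1.3506 - 1.3754)
x^{k+1} = -0.4749
Step 2: z-update.
Minimize 2*z^2 + 4*z + (5.0/2)*(-0.4749 - z + 1.3754)^2
FOC: (2*2 + 5.0)*z = -4 + 5.0*(-0.4749 + 1.3754)
z^{k+1} = 0.0558
Step 3: u-update.
u^{k+1} = 1.3754 - 0.4749 - 0.0558 = 0.8447
Step 4: Primal residual = |-0.4749 - 0.0558| = 0.5307


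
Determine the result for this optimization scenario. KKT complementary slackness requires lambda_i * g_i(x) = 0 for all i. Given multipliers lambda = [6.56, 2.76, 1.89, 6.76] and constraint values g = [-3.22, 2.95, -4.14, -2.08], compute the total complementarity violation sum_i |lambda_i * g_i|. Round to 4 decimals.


KKT complementary slackness check:
lambda_1 * g_1 = 6.56 * -3.22 = -21.1232
lambda_2 * g_2 = 2.76 * 2.95 = 8.142
lambda_3 * g_3 = 1.89 * -4.14 = -7.8246
lambda_4 * g_4 = 6.76 * -2.08 = -14.0608
Total violation = 21.1232 + 8.142 + 7.8246 + 14.0608 = 51.1506


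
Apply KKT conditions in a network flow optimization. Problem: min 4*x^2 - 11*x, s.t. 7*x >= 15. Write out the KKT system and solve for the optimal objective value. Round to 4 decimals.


Step 1: Try lambda = 0 (constraint inactive).
x_unc = 11/(2*4) = 1.375
Check: 7*1.375 = 9.625 < 15 -- violated!
Step 2: Constraint must be active: 7*x = 15
x* = 15/7 = 2.1429 (rounded; the exact value 15/7 is used below)
lambda = (2*4*(15/7) - 11)/7 = 0.8776
Step 3: Compute optimal value.
f(x*) = 4*(15/7)^2 - 11*(15/7) = -5.2041


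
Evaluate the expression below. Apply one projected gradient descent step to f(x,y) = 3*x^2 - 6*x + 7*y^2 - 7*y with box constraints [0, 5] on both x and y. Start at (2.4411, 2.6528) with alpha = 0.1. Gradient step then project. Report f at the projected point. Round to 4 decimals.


Step 1: Compute gradient at (2.4411, 2.6528).
grad_x = 2*3*2.4411 - 6 = 8.6466
grad_y = 2*7*2.6528 - 7 = 30.1392
Step 2: Gradient step.
x_raw = 2.4411 - 0.1*8.6466 = 1.5764
y_raw = 2.6528 - 0.1*30.1392 = -0.3611
Step 3: Project onto [0, 5].
x_proj = clip(1.5764) = 1.5764
y_proj = clip(-0.3611) = 0.0
Step 4: Evaluate f.
f(1.5764, 0.0) = -2.0032


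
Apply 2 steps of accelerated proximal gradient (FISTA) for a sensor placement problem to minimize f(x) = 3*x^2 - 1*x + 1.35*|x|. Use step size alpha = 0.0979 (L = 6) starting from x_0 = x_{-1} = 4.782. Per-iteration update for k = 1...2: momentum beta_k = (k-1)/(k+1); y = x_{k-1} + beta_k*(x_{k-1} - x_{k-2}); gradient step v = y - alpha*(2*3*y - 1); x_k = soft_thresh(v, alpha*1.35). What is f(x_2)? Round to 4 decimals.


FISTA on f(x) = 3*x^2 - 1*x + 1.35*|x|
L = 6, alpha = 0.0979
Iteration 1: beta = 0.0, y = 4.782 + 0.0*(4.782 - 4.782) = 4.782
  grad(y) = 27.692, v = y - alpha*grad = 2.071
  prox(v) = soft_thresh(2.071, 0.1322) = 1.9388
Iteration 2: beta = 0.3333, y = 1.9388 + 0.3333*(1.9388 - 4.782) = 0.9911
  grad(y) = 4.9463, v = y - alpha*grad = 0.5068
  prox(v) = soft_thresh(0.5068, 0.1322) = 0.3746
f(x_2) = 3*0.3746^2 - 1*0.3746 + 1.35*|0.3746| = 0.5522


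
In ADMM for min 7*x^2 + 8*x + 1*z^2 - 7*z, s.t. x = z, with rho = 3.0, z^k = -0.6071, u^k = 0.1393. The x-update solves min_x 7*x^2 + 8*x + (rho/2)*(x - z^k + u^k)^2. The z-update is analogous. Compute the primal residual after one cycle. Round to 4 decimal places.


ADMM iteration with rho = 3.0, z^k = -0.6071, u^k = 0.1393
Step 1: x-update.
Minimize 7*x^2 + 8*x + (3.0/2)*(x + 0.6071 + 0.1393)^2
FOC: (2*7 + 3.0)*x = -8 + 3.0*(-0.6071 - 0.1393)
x^{k+1} = -0.6023
Step 2: z-update.
Minimize 1*z^2 - 7*z + (3.0/2)*(-0.6023 - z + 0.1393)^2
FOC: (2*1 + 3.0)*z = 7 + 3.0*(-0.6023 + 0.1393)
z^{k+1} = 1.1222
Step 3: u-update.
u^{k+1} = 0.1393 - 0.6023 - 1.1222 = -1.5852
Step 4: Primal residual = |-0.6023 - 1.1222| = 1.7245


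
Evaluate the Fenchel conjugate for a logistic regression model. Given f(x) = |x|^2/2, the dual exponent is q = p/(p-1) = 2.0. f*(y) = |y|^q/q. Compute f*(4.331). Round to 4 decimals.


The conjugate exponent q satisfies 1/p + 1/q = 1.
p = 2, so q = 2/(2 - 1) = 2.0
|y|^q = 4.331^2.0 = 18.7576
f*(4.331) = 18.7576 / 2.0 = 9.3788


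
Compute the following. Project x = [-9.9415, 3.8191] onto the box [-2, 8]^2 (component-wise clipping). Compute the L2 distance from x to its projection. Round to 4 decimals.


Project each component onto [-2, 8].
clip(-9.9415) = -2.0, clip(3.8191) = 3.8191
Projection = [-2.0, 3.8191]
Squared diffs: [63.0674, 0.0]
Distance = sqrt(63.0674) = 7.9415


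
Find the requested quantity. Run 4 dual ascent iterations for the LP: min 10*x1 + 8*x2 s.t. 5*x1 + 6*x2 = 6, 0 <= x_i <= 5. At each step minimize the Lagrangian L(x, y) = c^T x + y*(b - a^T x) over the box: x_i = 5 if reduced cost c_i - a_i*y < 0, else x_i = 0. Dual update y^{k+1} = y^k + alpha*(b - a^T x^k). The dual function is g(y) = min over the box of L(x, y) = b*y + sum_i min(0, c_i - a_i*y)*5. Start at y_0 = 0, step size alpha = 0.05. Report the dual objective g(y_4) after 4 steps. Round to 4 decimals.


Dual ascent for LP: min 10*x1 + 8*x2, 5*x1 + 6*x2 = 6, 0 <= x_i <= 5
Step 1: y^k = 0.0, reduced costs: (10.0, 8.0)
  x^k = (0.0, 0.0), subgradient = b - a^T x = 6.0
  y^{k+1} = 0.0 + 0.05*6.0 = 0.3
Step 2: y^k = 0.3, reduced costs: (8.5, 6.2)
  x^k = (0.0, 0.0), subgradient = b - a^T x = 6.0
  y^{k+1} = 0.3 + 0.05*6.0 = 0.6
Step 3: y^k = 0.6, reduced costs: (7.0, 4.4)
  x^k = (0.0, 0.0), subgradient = b - a^T x = 6.0
  y^{k+1} = 0.6 + 0.05*6.0 = 0.9
Step 4: y^k = 0.9, reduced costs: (5.5, 2.6)
  x^k = (0.0, 0.0), subgradient = b - a^T x = 6.0
  y^{k+1} = 0.9 + 0.05*6.0 = 1.2
Dual objective at y_4 = 1.2: reduced costs (4.0, 0.8), box minimizer x = (0.0, 0.0)
g(y_4) = b*y + (c1 - a1*y)*x1 + (c2 - a2*y)*x2 = 6*1.2 + 4.0*0.0 + 0.8*0.0 = 7.2 + 0.0 + 0.0 = 7.2


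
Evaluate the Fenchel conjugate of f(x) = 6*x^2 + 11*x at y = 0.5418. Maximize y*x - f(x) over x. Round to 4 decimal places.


f*(y) = sup_x {y*x - a*x^2 - b*x} = sup_x {(y-b)*x - a*x^2}
FOC: (y - b) - 2a*x = 0 => x* = (y - b)/(2a)
x* = (0.5418 - 11)/(2*6) = -0.8715
f*(0.5418) = (y-b)^2/(4a) = (0.5418 - 11)^2/(4*6)
= 109.3739/24 = 4.5572


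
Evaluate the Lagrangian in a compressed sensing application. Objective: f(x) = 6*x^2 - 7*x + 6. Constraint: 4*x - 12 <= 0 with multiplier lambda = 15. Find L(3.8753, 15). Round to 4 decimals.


Step 1: Evaluate f(x).
f(3.8753) = 6*3.8753^2 - 7*3.8753 + 6 = 68.9806
Step 2: Evaluate g(x).
g(3.8753) = 4*3.8753 - 12 = 3.5012
Step 3: Compute Lagrangian.
L = 68.9806 + 15*3.5012 = 121.4986


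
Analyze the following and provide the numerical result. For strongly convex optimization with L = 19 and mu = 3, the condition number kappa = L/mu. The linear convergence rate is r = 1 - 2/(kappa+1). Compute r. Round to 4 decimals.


Step 1: Compute the condition number.
kappa = L/mu = 19/3 = 6.3333
Step 2: Compute the convergence rate.
r = 1 - 2/(kappa + 1) = 1 - 2*mu/(L + mu) = (L - mu)/(L + mu) = 16/22 = 0.7273


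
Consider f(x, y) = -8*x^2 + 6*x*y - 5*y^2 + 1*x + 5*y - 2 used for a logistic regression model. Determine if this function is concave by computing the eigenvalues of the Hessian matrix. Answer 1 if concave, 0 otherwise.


The Hessian of f(x,y) = -8*x^2 + 6*x*y - 5*y^2 + 1*x + 5*y - 2 is:
H = [[-16, 6], [6, -10]]
Trace = -16 - 10 = -26
Determinant = -16*-10 - (6)^2 = 124
Discriminant = (-26)^2 - 4*124 = 180.0
Eigenvalues: lambda_1 = -19.7082, lambda_2 = -6.2918
The function is concave.

1


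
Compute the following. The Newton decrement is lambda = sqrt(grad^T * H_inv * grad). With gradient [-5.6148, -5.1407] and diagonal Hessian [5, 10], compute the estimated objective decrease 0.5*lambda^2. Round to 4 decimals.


Step 1: H is diagonal, so H^(-1) * g = [-1.123, -0.5141].
Step 2: g^T H^(-1) g = sum_i g_i^2 / H_ii
  = (-5.6148)^2/5 + (-5.1407)^2/10
  = 6.3052 + 2.6427 = 8.9479
Step 3: Objective decrease = 0.5 * g^T H^(-1) g = 4.4739


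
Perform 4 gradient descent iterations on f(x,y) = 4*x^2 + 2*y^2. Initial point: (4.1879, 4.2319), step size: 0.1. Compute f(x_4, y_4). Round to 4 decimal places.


Gradient descent on f(x,y) = 4*x^2 + 2*y^2.
Starting point: (4.1879, 4.2319), alpha = 0.1
Step 1: grad_x = 2*4*4.1879 = 33.5032, grad_y = 2*2*4.2319 = 16.9276
  x_1 = 4.1879 - 0.1*33.5032 = 0.8376
  y_1 = 4.2319 - 0.1*16.9276 = 2.5391
Step 2: grad_x = 2*4*0.8376 = 6.7006, grad_y = 2*2*2.5391 = 10.1566
  x_2 = 0.8376 - 0.1*6.7006 = 0.1675
  y_2 = 2.5391 - 0.1*10.1566 = 1.5235
Step 3: grad_x = 2*4*0.1675 = 1.3401, grad_y = 2*2*1.5235 = 6.0939
  x_3 = 0.1675 - 0.1*1.3401 = 0.0335
  y_3 = 1.5235 - 0.1*6.0939 = 0.9141
Step 4: grad_x = 2*4*0.0335 = 0.268, grad_y = 2*2*0.9141 = 3.6564
  x_4 = 0.0335 - 0.1*0.268 = 0.0067
  y_4 = 0.9141 - 0.1*3.6564 = 0.5485
f(0.0067, 0.5485) = 4*0.0067^2 + 2*0.5485^2 = 0.6018


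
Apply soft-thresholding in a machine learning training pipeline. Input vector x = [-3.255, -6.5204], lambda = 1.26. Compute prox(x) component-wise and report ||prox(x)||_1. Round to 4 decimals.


Soft-thresholding with lambda = 1.26:
prox(-3.255) = sign(-3.255)*max(|-3.255| - 1.26, 0) = -1.995
prox(-6.5204) = sign(-6.5204)*max(|-6.5204| - 1.26, 0) = -5.2604
prox(x) = [-1.995, -5.2604]
||prox(x)||_1 = 1.995 + 5.2604 = 7.2554


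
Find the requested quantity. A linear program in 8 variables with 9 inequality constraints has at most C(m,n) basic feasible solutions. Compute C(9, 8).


Each vertex corresponds to some choice of n active constraints out of m, so the number of vertices is at most C(m, n) = m! / (n!(m-n)!).
m = 9, n = 8
Numerator: 9 * 8 * 7 * 6 * 5 * 4 * 3 * 2
Denominator: 8! = 40320
C(9, 8) = 9


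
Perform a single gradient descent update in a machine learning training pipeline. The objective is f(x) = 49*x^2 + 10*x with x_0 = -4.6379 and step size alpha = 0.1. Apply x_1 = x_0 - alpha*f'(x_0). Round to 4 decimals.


We compute the gradient at x_0 and apply the update.
f'(x) = 98*x + 10
f'(-4.6379) = 98*-4.6379 + 10 = -444.5142
x_1 = -4.6379 - 0.1*-444.5142 = 39.8135


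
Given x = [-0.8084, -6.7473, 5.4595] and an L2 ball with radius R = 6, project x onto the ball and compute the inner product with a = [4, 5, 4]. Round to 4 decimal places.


Step 1: Compute ||x|| (intermediates to 6 decimals).
||x|| = sqrt((-0.8084)^2 + (-6.7473)^2 + 5.4595^2) = 8.716978
Step 2: Project.
Since ||x|| > R, scale = R/||x|| = 6/8.716978 = 0.688312, proj(x) = scale * x
proj(x) = [-0.556431, -4.644248, 3.757839]
Step 3: Dot product.
a^T * proj(x) = 4*(-0.556431) + 5*(-4.644248) + 4*3.757839 = -10.4156


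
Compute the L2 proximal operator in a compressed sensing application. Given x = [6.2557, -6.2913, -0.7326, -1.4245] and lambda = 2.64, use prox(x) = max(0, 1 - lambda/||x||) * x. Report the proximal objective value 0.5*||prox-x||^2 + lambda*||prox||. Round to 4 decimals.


Step 1: Compute ||x||.
||x|| = 9.0155
Step 2: Compute scaling factor.
scale = max(0, 1 - 2.64/9.0155) = 0.7072
Step 3: prox(x) = [4.4239, -4.449, -0.5181, -1.0074]
||prox(x)|| = 6.3755
Step 4: Proximal objective.
0.5*||prox-x||^2 = 3.4848
lambda*||prox|| = 16.8313
Total = 20.3163


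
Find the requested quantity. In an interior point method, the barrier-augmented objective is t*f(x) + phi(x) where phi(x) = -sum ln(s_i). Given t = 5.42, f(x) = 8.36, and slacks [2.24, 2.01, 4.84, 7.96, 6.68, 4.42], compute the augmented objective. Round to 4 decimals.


Step 1: Compute log-barrier.
ln values: [0.8065, 0.6981, 1.5769, 2.0744, 1.8991, 1.4861]
phi = -(0.8065 + 0.6981 + 1.5769 + 2.0744 + 1.8991 + 1.4861) = -8.5412
Step 2: Compute augmented objective.
t*f(x) = 5.42*8.36 = 45.3112
Total = 45.3112 - 8.5412 = 36.77


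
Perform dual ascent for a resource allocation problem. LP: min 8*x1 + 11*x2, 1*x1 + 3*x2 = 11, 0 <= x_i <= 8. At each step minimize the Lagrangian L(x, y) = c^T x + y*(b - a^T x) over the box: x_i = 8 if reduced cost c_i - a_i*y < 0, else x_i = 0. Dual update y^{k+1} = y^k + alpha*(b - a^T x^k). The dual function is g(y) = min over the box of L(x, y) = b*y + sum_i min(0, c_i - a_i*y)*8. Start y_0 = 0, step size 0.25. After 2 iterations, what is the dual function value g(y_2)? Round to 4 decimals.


Dual ascent for LP: min 8*x1 + 11*x2, 1*x1 + 3*x2 = 11, 0 <= x_i <= 8
Step 1: y^k = 0.0, reduced costs: (8.0, 11.0)
  x^k = (0.0, 0.0), subgradient = b - a^T x = 11.0
  y^{k+1} = 0.0 + 0.25*11.0 = 2.75
Step 2: y^k = 2.75, reduced costs: (5.25, 2.75)
  x^k = (0.0, 0.0), subgradient = b - a^T x = 11.0
  y^{k+1} = 2.75 + 0.25*11.0 = 5.5
Dual objective at y_2 = 5.5: reduced costs (2.5, -5.5), box minimizer x = (0.0, 8.0)
g(y_2) = b*y + (c1 - a1*y)*x1 + (c2 - a2*y)*x2 = 11*5.5 + 2.5*0.0 + (-5.5)*8.0 = 60.5 + 0.0 - 44.0 = 16.5


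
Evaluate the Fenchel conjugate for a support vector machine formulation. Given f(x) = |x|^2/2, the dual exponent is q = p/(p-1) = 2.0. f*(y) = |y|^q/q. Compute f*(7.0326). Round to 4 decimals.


The conjugate exponent q satisfies 1/p + 1/q = 1.
p = 2, so q = 2/(2 - 1) = 2.0
|y|^q = 7.0326^2.0 = 49.4575
f*(7.0326) = 49.4575 / 2.0 = 24.7287


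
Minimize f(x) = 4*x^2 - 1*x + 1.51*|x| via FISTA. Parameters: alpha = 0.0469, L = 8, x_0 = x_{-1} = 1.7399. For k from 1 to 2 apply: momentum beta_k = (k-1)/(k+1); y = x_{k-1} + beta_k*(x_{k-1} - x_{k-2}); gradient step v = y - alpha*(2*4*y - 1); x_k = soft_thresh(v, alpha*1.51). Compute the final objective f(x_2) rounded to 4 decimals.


FISTA on f(x) = 4*x^2 - 1*x + 1.51*|x|
L = 8, alpha = 0.0469
Iteration 1: beta = 0.0, y = 1.7399 + 0.0*(1.7399 - 1.7399) = 1.7399
  grad(y) = 12.9192, v = y - alpha*grad = 1.134
  prox(v) = soft_thresh(1.134, 0.0708) = 1.0632
Iteration 2: beta = 0.3333, y = 1.0632 + 0.3333*(1.0632 - 1.7399) = 0.8376
  grad(y) = 5.7008, v = y - alpha*grad = 0.5702
  prox(v) = soft_thresh(0.5702, 0.0708) = 0.4994
f(x_2) = 4*0.4994^2 - 1*0.4994 + 1.51*|0.4994| = 1.2523


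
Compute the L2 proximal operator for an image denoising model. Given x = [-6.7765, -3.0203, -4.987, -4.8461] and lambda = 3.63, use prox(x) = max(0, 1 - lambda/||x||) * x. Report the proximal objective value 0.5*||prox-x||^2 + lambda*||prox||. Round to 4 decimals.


Step 1: Compute ||x||.
||x|| = 10.1685
Step 2: Compute scaling factor.
scale = max(0, 1 - 3.63/10.1685) = 0.643
Step 3: prox(x) = [-4.3574, -1.9421, -3.2067, -3.1161]
||prox(x)|| = 6.5385
Step 4: Proximal objective.
0.5*||prox-x||^2 = 6.5885
lambda*||prox|| = 23.7348
Total = 30.3231


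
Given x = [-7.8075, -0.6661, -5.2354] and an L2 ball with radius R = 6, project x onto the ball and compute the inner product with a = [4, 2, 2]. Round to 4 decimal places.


Step 1: Compute ||x|| (intermediates to 6 decimals).
||x|| = sqrt((-7.8075)^2 + (-0.6661)^2 + (-5.2354)^2) = 9.423914
Step 2: Project.
Since ||x|| > R, scale = R/||x|| = 6/9.423914 = 0.636678, proj(x) = scale * x
proj(x) = [-4.970863, -0.424091, -3.333264]
Step 3: Dot product.
a^T * proj(x) = 4*(-4.970863) + 2*(-0.424091) + 2*(-3.333264) = -27.3982


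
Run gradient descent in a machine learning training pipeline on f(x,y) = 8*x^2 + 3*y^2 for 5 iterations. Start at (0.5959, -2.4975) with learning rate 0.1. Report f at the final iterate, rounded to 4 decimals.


Gradient descent on f(x,y) = 8*x^2 + 3*y^2.
Starting point: (0.5959, -2.4975), alpha = 0.1
Step 1: grad_x = 2*8*0.5959 = 9.5344, grad_y = 2*3*-2.4975 = -14.985
  x_1 = 0.5959 - 0.1*9.5344 = -0.3575
  y_1 = -2.4975 - 0.1*-14.985 = -0.999
Step 2: grad_x = 2*8*-0.3575 = -5.7206, grad_y = 2*3*-0.999 = -5.994
  x_2 = -0.3575 - 0.1*-5.7206 = 0.2145
  y_2 = -0.999 - 0.1*-5.994 = -0.3996
Step 3: grad_x = 2*8*0.2145 = 3.4324, grad_y = 2*3*-0.3996 = -2.3976
  x_3 = 0.2145 - 0.1*3.4324 = -0.1287
  y_3 = -0.3996 - 0.1*-2.3976 = -0.1598
Step 4: grad_x = 2*8*-0.1287 = -2.0594, grad_y = 2*3*-0.1598 = -0.959
  x_4 = -0.1287 - 0.1*-2.0594 = 0.0772
  y_4 = -0.1598 - 0.1*-0.959 = -0.0639
Step 5: grad_x = 2*8*0.0772 = 1.2357, grad_y = 2*3*-0.0639 = -0.3836
  x_5 = 0.0772 - 0.1*1.2357 = -0.0463
  y_5 = -0.0639 - 0.1*-0.3836 = -0.0256
f(-0.0463, -0.0256) = 8*(-0.0463)^2 + 3*(-0.0256)^2 = 0.0191


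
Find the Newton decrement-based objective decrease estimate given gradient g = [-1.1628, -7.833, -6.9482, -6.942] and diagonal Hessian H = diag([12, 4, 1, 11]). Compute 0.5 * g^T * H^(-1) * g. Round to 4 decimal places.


Step 1: H is diagonal, so H^(-1) * g = [-0.0969, -1.9583, -6.9482, -0.6311].
Step 2: g^T H^(-1) g = sum_i g_i^2 / H_ii
  = (-1.1628)^2/12 + (-7.833)^2/4 + (-6.9482)^2/1 + (-6.942)^2/11
  = 0.1127 + 15.339 + 48.2775 + 4.381 = 68.1102
Step 3: Objective decrease = 0.5 * g^T H^(-1) g = 34.0551


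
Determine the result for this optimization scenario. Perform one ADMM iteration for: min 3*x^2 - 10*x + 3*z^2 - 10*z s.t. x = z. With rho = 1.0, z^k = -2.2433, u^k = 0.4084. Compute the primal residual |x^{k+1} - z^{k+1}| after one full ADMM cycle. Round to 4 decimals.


ADMM iteration with rho = 1.0, z^k = -2.2433, u^k = 0.4084
Step 1: x-update.
Minimize 3*x^2 - 10*x + (1.0/2)*(x + 2.2433 + 0.4084)^2
FOC: (2*3 + 1.0)*x = 10 + 1.0*(-2.2433 - 0.4084)
x^{k+1} = 1.0498
Step 2: z-update.
Minimize 3*z^2 - 10*z + (1.0/2)*(1.0498 - z + 0.4084)^2
FOC: (2*3 + 1.0)*z = 10 + 1.0*(1.0498 + 0.4084)
z^{k+1} = 1.6369
Step 3: u-update.
u^{k+1} = 0.4084 + 1.0498 - 1.6369 = -0.1787
Step 4: Primal residual = |1.0498 - 1.6369| = 0.5871


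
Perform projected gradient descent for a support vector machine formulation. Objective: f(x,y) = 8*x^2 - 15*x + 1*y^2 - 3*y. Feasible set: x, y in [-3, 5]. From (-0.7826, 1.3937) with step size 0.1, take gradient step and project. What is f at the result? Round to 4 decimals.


Step 1: Compute gradient at (-0.7826, 1.3937).
grad_x = 2*8*-0.7826 - 15 = -27.5216
grad_y = 2*1*1.3937 - 3 = -0.2126
Step 2: Gradient step.
x_raw = -0.7826 - 0.1*-27.5216 = 1.9696
y_raw = 1.3937 - 0.1*-0.2126 = 1.415
Step 3: Project onto [-3, 5].
x_proj = clip(1.9696) = 1.9696
y_proj = clip(1.415) = 1.415
Step 4: Evaluate f.
f(1.9696, 1.415) = -0.7528


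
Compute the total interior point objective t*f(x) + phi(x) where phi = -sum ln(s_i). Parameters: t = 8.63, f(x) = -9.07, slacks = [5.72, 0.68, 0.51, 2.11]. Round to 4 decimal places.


Step 1: Compute log-barrier.
ln values: [1.744, -0.3857, -0.6733, 0.7467]
phi = -(1.744 - 0.3857 - 0.6733 + 0.7467) = -1.4316
Step 2: Compute augmented objective.
t*f(x) = 8.63*-9.07 = -78.2741
Total = -78.2741 - 1.4316 = -79.7057


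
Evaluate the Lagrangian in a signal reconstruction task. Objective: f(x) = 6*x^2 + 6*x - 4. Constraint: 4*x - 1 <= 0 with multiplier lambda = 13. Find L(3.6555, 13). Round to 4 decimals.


Step 1: Evaluate f(x).
f(3.6555) = 6*3.6555^2 + 6*3.6555 - 4 = 98.1091
Step 2: Evaluate g(x).
g(3.6555) = 4*3.6555 - 1 = 13.622
Step 3: Compute Lagrangian.
L = 98.1091 + 13*13.622 = 275.1951


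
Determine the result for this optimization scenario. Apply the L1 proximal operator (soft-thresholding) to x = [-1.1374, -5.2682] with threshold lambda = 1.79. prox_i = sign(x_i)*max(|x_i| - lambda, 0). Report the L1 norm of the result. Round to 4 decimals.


Soft-thresholding with lambda = 1.79:
prox(-1.1374) = sign(-1.1374)*max(|-1.1374| - 1.79, 0) = 0.0
prox(-5.2682) = sign(-5.2682)*max(|-5.2682| - 1.79, 0) = -3.4782
prox(x) = [0.0, -3.4782]
||prox(x)||_1 = 0.0 + 3.4782 = 3.4782


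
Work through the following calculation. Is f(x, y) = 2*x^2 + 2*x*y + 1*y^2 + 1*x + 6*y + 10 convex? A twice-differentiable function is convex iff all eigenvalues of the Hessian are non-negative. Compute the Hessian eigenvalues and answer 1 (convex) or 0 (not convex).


The Hessian of f(x,y) = 2*x^2 + 2*x*y + 1*y^2 + 1*x + 6*y + 10 is:
H = [[4, 2], [2, 2]]
Trace = 4 + 2 = 6
Determinant = 4*2 - (2)^2 = 4
Discriminant = (6)^2 - 4*4 = 20.0
Eigenvalues: lambda_1 = 0.7639, lambda_2 = 5.2361
The function is convex.

1


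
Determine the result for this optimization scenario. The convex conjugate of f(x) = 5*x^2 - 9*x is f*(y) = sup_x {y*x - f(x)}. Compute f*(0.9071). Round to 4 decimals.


f*(y) = sup_x {y*x - a*x^2 - b*x} = sup_x {(y-b)*x - a*x^2}
FOC: (y - b) - 2a*x = 0 => x* = (y - b)/(2a)
x* = (0.9071 + 9)/(2*5) = 0.9907
f*(0.9071) = (y-b)^2/(4a) = (0.9071 + 9)^2/(4*5)
= 98.1506/20 = 4.9075


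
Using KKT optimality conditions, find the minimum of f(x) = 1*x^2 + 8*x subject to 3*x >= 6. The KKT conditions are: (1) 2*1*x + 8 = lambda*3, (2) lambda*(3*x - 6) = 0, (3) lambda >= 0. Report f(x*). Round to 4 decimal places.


Step 1: Try lambda = 0 (constraint inactive).
x_unc = -8/(2*1) = -4.0
Check: 3*-4.0 = -12.0 < 6 -- violated!
Step 2: Constraint must be active: 3*x = 6
x* = 6/3 = 2.0
lambda = (2*1*2.0 + 8)/3 = 4.0
Step 3: Compute optimal value.
f(x*) = 1*2.0^2 + 8*2.0 = 20.0


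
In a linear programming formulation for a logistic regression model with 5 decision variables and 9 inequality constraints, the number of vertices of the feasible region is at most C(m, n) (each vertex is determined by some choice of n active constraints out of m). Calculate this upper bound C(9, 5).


Each vertex corresponds to some choice of n active constraints out of m, so the number of vertices is at most C(m, n) = m! / (n!(m-n)!).
m = 9, n = 5
Numerator: 9 * 8 * 7 * 6 * 5
Denominator: 5! = 120
C(9, 5) = 126


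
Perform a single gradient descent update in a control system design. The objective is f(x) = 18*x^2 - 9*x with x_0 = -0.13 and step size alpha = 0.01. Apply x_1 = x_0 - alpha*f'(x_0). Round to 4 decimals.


We compute the gradient at x_0 and apply the update.
f'(x) = 36*x - 9
f'(-0.13) = 36*-0.13 - 9 = -13.68
x_1 = -0.13 - 0.01*-13.68 = 0.0068


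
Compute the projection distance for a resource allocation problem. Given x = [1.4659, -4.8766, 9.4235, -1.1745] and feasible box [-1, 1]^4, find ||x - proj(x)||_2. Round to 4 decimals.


Project each component onto [-1, 1].
clip(1.4659) = 1.0, clip(-4.8766) = -1.0, clip(9.4235) = 1.0, clip(-1.1745) = -1.0
Projection = [1.0, -1.0, 1.0, -1.0]
Squared diffs: [0.2171, 15.028, 70.9554, 0.0305]
Distance = sqrt(86.231) = 9.2861


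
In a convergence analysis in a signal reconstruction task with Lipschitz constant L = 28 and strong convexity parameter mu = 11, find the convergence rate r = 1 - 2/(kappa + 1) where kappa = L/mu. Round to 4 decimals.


Step 1: Compute the condition number.
kappa = L/mu = 28/11 = 2.5455
Step 2: Compute the convergence rate.
r = 1 - 2/(kappa + 1) = 1 - 2*mu/(L + mu) = (L - mu)/(L + mu) = 17/39 = 0.4359


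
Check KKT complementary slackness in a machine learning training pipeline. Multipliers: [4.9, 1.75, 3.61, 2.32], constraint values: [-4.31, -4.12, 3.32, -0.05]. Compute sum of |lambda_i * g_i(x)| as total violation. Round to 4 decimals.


KKT complementary slackness check:
lambda_1 * g_1 = 4.9 * -4.31 = -21.119
lambda_2 * g_2 = 1.75 * -4.12 = -7.21
lambda_3 * g_3 = 3.61 * 3.32 = 11.9852
lambda_4 * g_4 = 2.32 * -0.05 = -0.116
Total violation = 21.119 + 7.21 + 11.9852 + 0.116 = 40.4302


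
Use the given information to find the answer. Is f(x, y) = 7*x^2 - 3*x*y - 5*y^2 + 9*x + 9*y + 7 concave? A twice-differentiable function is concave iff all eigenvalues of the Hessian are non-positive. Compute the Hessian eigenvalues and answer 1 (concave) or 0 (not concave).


The Hessian of f(x,y) = 7*x^2 - 3*x*y - 5*y^2 + 9*x + 9*y + 7 is:
H = [[14, -3], [-3, -10]]
Trace = 14 - 10 = 4
Determinant = 14*-10 - (-3)^2 = -149
Discriminant = (4)^2 - 4*-149 = 612.0
Eigenvalues: lambda_1 = -10.3693, lambda_2 = 14.3693
The function is not concave.

0


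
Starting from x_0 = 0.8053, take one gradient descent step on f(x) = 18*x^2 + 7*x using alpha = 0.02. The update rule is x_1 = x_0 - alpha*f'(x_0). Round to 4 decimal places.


We compute the gradient at x_0 and apply the update.
f'(x) = 36*x + 7
f'(0.8053) = 36*0.8053 + 7 = 35.9908
x_1 = 0.8053 - 0.02*35.9908 = 0.0855


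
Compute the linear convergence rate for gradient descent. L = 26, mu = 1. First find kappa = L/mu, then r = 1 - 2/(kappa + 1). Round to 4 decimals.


Step 1: Compute the condition number.
kappa = L/mu = 26/1 = 26.0
Step 2: Compute the convergence rate.
r = 1 - 2/(kappa + 1) = 1 - 2*mu/(L + mu) = (L - mu)/(L + mu) = 25/27 = 0.9259
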